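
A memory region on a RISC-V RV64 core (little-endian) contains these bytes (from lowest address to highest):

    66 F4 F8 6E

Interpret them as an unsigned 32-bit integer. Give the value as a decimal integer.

In little-endian order the low byte comes first in memory.
Reassemble most-significant byte first: 6E F8 F4 66 → 0x6EF8F466.
0x6EF8F466 = 1861809254.

1861809254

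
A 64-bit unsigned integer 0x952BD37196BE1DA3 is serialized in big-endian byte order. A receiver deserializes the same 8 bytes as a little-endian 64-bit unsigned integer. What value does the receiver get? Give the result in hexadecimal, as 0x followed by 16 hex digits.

0xA31DBE9671D32B95

Stored big-endian, the bytes at ascending addresses are 95 2B D3 71 96 BE 1D A3.
Read back as little-endian, the first byte is least significant, giving 0xA31DBE9671D32B95.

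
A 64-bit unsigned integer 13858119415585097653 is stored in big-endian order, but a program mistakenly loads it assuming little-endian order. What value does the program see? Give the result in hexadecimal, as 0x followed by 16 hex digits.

0xB5C7E45C2FEE51C0

13858119415585097653 in 64-bit hexadecimal is 0xC051EE2F5CE4C7B5.
Stored big-endian, the bytes at ascending addresses are C0 51 EE 2F 5C E4 C7 B5.
Read back as little-endian, the first byte is least significant, giving 0xB5C7E45C2FEE51C0.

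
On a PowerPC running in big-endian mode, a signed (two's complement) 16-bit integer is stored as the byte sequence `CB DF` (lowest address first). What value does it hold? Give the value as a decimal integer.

-13345

Big-endian: lowest address holds the most-significant byte.
The bytes are already most-significant first: 0xCBDF.
Top bit is set, so as a signed 16-bit value this is 0xCBDF − 2^16 = -13345.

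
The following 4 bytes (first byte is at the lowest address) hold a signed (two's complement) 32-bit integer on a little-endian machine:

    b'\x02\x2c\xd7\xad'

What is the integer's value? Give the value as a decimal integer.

Little-endian: lowest address holds the least-significant byte.
Reassemble most-significant byte first: AD D7 2C 02 → 0xADD72C02.
Top bit is set, so as a signed 32-bit value this is 0xADD72C02 − 2^32 = -1378407422.

-1378407422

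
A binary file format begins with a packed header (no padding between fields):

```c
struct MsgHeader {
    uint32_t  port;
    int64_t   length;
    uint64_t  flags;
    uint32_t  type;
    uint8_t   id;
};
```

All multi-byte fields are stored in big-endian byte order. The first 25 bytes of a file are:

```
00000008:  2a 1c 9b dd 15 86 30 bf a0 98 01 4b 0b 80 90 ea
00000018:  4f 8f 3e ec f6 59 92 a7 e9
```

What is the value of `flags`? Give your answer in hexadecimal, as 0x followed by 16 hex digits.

0x0B8090EA4F8F3EEC

`flags` follows `port` (4 B), `length` (8 B), so it starts at offset 4 + 8 = 12 and occupies 8 bytes.
Bytes at offsets 12..19: 0B 80 90 EA 4F 8F 3E EC.
Big-endian stores the most-significant byte at the lowest address.
The bytes are already most-significant first: 0x0B8090EA4F8F3EEC.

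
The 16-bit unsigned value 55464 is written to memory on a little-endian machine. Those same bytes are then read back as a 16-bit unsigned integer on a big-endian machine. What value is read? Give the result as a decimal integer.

55464 in 16-bit hexadecimal is 0xD8A8.
Stored little-endian, the bytes at ascending addresses are A8 D8.
Read back as big-endian, the last byte is least significant, giving 0xA8D8.
0xA8D8 = 43224.

43224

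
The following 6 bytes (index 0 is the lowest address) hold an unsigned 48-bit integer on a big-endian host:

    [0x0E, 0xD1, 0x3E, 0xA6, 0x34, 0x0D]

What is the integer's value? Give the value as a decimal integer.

16291862033421

In big-endian order the high byte comes first in memory.
The bytes are already most-significant first: 0x0ED13EA6340D.
0x0ED13EA6340D = 16291862033421.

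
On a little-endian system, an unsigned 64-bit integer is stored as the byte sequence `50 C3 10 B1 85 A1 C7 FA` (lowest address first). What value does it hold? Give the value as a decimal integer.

Little-endian stores the least-significant byte at the lowest address.
Reassemble most-significant byte first: FA C7 A1 85 B1 10 C3 50 → 0xFAC7A185B110C350.
0xFAC7A185B110C350 = 18070589625420792656.

18070589625420792656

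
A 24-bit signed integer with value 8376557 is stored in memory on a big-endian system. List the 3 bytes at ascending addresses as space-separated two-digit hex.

7F D0 ED

8376557 in hexadecimal, padded to 24 bits, is 0x7FD0ED.
Split into bytes (most-significant first): 7F D0 ED.
In big-endian order the high byte comes first in memory.
So the memory order matches the most-significant-first order: 7F D0 ED.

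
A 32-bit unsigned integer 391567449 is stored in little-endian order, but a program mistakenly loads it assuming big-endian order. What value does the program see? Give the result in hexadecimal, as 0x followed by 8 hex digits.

0x59D85617

391567449 in 32-bit hexadecimal is 0x1756D859.
Stored little-endian, the bytes at ascending addresses are 59 D8 56 17.
Read back as big-endian, the last byte is least significant, giving 0x59D85617.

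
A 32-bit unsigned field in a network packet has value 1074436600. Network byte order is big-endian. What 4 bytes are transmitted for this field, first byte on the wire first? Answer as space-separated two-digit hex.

40 0A 99 F8

1074436600 in hexadecimal, padded to 32 bits, is 0x400A99F8.
Split into bytes (most-significant first): 40 0A 99 F8.
Big-endian stores the most-significant byte at the lowest address.
So the memory order matches the most-significant-first order: 40 0A 99 F8.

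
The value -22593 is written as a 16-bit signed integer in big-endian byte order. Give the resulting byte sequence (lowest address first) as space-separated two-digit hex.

Two's complement of -22593 in 16 bits: 22593 = 0x5841; invert → 0xA7BE; add 1 → 0xA7BF.
Split into bytes (most-significant first): A7 BF.
Big-endian stores the most-significant byte at the lowest address.
So the memory order matches the most-significant-first order: A7 BF.

A7 BF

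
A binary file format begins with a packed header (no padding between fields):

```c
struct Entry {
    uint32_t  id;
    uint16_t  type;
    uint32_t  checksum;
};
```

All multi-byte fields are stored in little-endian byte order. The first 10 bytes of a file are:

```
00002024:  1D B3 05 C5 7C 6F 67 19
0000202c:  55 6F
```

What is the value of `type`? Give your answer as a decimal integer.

28540

`type` follows `id` (4 bytes), so it starts at byte offset 4 and occupies 2 bytes.
Bytes at offsets 4..5: 7C 6F.
In little-endian order the low byte comes first in memory.
Reassemble most-significant byte first: 6F 7C → 0x6F7C.
0x6F7C = 28540.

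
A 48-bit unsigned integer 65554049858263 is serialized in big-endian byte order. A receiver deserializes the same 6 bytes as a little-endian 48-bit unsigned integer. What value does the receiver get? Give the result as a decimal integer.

65554049858263 in 48-bit hexadecimal is 0x3B9EFDDAFAD7.
Stored big-endian, the bytes at ascending addresses are 3B 9E FD DA FA D7.
Read back as little-endian, the first byte is least significant, giving 0xD7FADAFD9E3B.
0xD7FADAFD9E3B = 237472415850043.

237472415850043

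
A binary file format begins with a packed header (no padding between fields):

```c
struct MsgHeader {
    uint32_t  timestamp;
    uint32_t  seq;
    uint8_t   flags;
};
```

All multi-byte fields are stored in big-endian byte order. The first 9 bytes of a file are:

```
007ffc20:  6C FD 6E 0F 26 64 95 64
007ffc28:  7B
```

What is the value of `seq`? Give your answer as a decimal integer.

`seq` follows `timestamp` (4 bytes), so it starts at byte offset 4 and occupies 4 bytes.
Bytes at offsets 4..7: 26 64 95 64.
Big-endian stores the most-significant byte at the lowest address.
The bytes are already most-significant first: 0x26649564.
0x26649564 = 644126052.

644126052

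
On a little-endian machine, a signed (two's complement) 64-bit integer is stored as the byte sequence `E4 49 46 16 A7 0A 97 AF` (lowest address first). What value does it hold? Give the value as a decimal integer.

-5794150682839332380

Little-endian stores the least-significant byte at the lowest address.
Reassemble most-significant byte first: AF 97 0A A7 16 46 49 E4 → 0xAF970AA7164649E4.
Top bit is set, so as a signed 64-bit value this is 0xAF970AA7164649E4 − 2^64 = -5794150682839332380.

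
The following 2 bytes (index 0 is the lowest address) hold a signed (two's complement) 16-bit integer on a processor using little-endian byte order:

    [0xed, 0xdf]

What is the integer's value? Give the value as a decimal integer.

-8211

Little-endian: lowest address holds the least-significant byte.
Reassemble most-significant byte first: DF ED → 0xDFED.
Top bit is set, so as a signed 16-bit value this is 0xDFED − 2^16 = -8211.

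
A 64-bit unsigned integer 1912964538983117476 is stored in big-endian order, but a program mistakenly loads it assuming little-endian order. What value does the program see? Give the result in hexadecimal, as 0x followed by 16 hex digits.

1912964538983117476 in 64-bit hexadecimal is 0x1A8C371CE601F2A4.
Stored big-endian, the bytes at ascending addresses are 1A 8C 37 1C E6 01 F2 A4.
Read back as little-endian, the first byte is least significant, giving 0xA4F201E61C378C1A.

0xA4F201E61C378C1A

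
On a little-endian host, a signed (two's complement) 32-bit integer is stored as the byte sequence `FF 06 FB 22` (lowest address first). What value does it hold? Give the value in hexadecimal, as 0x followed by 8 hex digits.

Little-endian stores the least-significant byte at the lowest address.
Reassemble most-significant byte first: 22 FB 06 FF → 0x22FB06FF.

0x22FB06FF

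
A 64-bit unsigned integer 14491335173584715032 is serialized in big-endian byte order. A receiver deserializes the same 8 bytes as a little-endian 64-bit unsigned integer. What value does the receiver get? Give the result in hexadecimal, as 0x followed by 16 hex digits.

14491335173584715032 in 64-bit hexadecimal is 0xC91B908FDEA3FD18.
Stored big-endian, the bytes at ascending addresses are C9 1B 90 8F DE A3 FD 18.
Read back as little-endian, the first byte is least significant, giving 0x18FDA3DE8F901BC9.

0x18FDA3DE8F901BC9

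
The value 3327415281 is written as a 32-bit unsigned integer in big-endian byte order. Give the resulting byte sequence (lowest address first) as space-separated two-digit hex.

3327415281 in hexadecimal, padded to 32 bits, is 0xC65453F1.
Split into bytes (most-significant first): C6 54 53 F1.
Big-endian stores the most-significant byte at the lowest address.
So the memory order matches the most-significant-first order: C6 54 53 F1.

C6 54 53 F1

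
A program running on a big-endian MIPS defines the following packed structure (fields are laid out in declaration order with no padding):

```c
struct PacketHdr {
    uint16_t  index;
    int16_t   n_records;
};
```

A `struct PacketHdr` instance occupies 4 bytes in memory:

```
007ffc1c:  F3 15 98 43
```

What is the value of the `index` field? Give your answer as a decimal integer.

`index` is the first field, at byte offset 0, occupying 2 bytes.
Bytes at offsets 0..1: F3 15.
In big-endian order the high byte comes first in memory.
The bytes are already most-significant first: 0xF315.
0xF315 = 62229.

62229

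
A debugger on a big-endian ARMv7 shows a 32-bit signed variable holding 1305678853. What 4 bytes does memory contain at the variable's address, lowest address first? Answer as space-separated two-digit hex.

4D D3 14 05

1305678853 in hexadecimal, padded to 32 bits, is 0x4DD31405.
Split into bytes (most-significant first): 4D D3 14 05.
Big-endian stores the most-significant byte at the lowest address.
So the memory order matches the most-significant-first order: 4D D3 14 05.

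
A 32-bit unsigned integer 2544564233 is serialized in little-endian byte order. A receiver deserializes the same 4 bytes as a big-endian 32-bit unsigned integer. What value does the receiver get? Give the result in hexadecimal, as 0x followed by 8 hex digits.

0x09F8AA97

2544564233 in 32-bit hexadecimal is 0x97AAF809.
Stored little-endian, the bytes at ascending addresses are 09 F8 AA 97.
Read back as big-endian, the last byte is least significant, giving 0x09F8AA97.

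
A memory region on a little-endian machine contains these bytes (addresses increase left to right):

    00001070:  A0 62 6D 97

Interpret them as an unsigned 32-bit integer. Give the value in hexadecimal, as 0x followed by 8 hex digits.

0x976D62A0

Little-endian: lowest address holds the least-significant byte.
Reassemble most-significant byte first: 97 6D 62 A0 → 0x976D62A0.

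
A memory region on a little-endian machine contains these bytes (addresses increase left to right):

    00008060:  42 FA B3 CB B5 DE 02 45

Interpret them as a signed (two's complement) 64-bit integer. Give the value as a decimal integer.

Little-endian: lowest address holds the least-significant byte.
Reassemble most-significant byte first: 45 02 DE B5 CB B3 FA 42 → 0x4502DEB5CBB3FA42.
0x4502DEB5CBB3FA42 = 4972781810958465602.

4972781810958465602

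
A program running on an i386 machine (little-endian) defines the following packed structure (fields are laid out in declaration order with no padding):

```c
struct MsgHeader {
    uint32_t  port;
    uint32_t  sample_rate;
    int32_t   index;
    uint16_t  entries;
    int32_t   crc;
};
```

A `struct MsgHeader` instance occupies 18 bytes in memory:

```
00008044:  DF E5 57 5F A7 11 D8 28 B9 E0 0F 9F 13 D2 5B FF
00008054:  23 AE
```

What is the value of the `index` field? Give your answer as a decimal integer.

-1626349383

`index` follows `port` (4 B), `sample_rate` (4 B), so it starts at offset 4 + 4 = 8 and occupies 4 bytes.
Bytes at offsets 8..11: B9 E0 0F 9F.
In little-endian order the low byte comes first in memory.
Reassemble most-significant byte first: 9F 0F E0 B9 → 0x9F0FE0B9.
Top bit is set, so as a signed 32-bit value this is 0x9F0FE0B9 − 2^32 = -1626349383.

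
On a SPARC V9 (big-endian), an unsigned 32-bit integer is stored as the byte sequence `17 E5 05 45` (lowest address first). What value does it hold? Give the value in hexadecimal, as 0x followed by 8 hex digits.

0x17E50545

Big-endian stores the most-significant byte at the lowest address.
The bytes are already most-significant first: 0x17E50545.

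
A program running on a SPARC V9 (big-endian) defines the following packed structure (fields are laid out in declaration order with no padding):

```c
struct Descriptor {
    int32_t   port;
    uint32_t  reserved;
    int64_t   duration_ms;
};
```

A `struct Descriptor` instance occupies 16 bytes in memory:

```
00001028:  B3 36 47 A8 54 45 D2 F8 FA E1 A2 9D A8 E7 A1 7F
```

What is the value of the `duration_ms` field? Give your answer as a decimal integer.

`duration_ms` follows `port` (4 B), `reserved` (4 B), so it starts at offset 4 + 4 = 8 and occupies 8 bytes.
Bytes at offsets 8..15: FA E1 A2 9D A8 E7 A1 7F.
Big-endian stores the most-significant byte at the lowest address.
The bytes are already most-significant first: 0xFAE1A29DA8E7A17F.
Top bit is set, so as a signed 64-bit value this is 0xFAE1A29DA8E7A17F − 2^64 = -368834896440352385.

-368834896440352385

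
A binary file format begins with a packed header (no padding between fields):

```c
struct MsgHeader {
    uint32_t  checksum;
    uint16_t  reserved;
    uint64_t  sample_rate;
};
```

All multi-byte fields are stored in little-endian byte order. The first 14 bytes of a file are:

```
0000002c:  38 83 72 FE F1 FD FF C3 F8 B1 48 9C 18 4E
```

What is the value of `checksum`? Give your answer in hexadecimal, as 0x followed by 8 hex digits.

0xFE728338

`checksum` is the first field, at byte offset 0, occupying 4 bytes.
Bytes at offsets 0..3: 38 83 72 FE.
Little-endian: lowest address holds the least-significant byte.
Reassemble most-significant byte first: FE 72 83 38 → 0xFE728338.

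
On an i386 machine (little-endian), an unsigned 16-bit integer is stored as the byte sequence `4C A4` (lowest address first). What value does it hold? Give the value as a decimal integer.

Little-endian stores the least-significant byte at the lowest address.
Reassemble most-significant byte first: A4 4C → 0xA44C.
0xA44C = 42060.

42060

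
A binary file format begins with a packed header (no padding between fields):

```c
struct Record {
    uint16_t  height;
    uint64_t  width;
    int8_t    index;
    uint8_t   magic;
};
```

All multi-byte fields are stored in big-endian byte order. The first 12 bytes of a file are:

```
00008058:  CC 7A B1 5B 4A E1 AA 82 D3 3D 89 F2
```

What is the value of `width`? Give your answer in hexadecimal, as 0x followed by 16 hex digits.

`width` follows `height` (2 bytes), so it starts at byte offset 2 and occupies 8 bytes.
Bytes at offsets 2..9: B1 5B 4A E1 AA 82 D3 3D.
Big-endian: lowest address holds the most-significant byte.
The bytes are already most-significant first: 0xB15B4AE1AA82D33D.

0xB15B4AE1AA82D33D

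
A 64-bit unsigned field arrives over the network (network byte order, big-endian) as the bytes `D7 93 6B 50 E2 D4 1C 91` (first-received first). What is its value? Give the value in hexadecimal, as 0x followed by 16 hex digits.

Big-endian: lowest address holds the most-significant byte.
The bytes are already most-significant first: 0xD7936B50E2D41C91.

0xD7936B50E2D41C91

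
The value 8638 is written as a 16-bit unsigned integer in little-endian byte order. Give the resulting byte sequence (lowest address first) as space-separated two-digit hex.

BE 21

8638 in hexadecimal, padded to 16 bits, is 0x21BE.
Split into bytes (most-significant first): 21 BE.
Little-endian stores the least-significant byte at the lowest address.
So at ascending addresses the bytes are BE 21.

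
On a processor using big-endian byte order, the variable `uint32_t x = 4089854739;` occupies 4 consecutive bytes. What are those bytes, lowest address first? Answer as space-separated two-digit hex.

4089854739 in hexadecimal, padded to 32 bits, is 0xF3C63B13.
Split into bytes (most-significant first): F3 C6 3B 13.
Big-endian stores the most-significant byte at the lowest address.
So the memory order matches the most-significant-first order: F3 C6 3B 13.

F3 C6 3B 13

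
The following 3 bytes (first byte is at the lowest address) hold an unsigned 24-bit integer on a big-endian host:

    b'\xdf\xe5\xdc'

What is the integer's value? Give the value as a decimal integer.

14673372

In big-endian order the high byte comes first in memory.
The bytes are already most-significant first: 0xDFE5DC.
0xDFE5DC = 14673372.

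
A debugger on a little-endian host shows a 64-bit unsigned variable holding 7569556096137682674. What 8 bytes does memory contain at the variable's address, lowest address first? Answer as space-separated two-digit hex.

7569556096137682674 in hexadecimal, padded to 64 bits, is 0x690C772A09ADDEF2.
Split into bytes (most-significant first): 69 0C 77 2A 09 AD DE F2.
Little-endian stores the least-significant byte at the lowest address.
So at ascending addresses the bytes are F2 DE AD 09 2A 77 0C 69.

F2 DE AD 09 2A 77 0C 69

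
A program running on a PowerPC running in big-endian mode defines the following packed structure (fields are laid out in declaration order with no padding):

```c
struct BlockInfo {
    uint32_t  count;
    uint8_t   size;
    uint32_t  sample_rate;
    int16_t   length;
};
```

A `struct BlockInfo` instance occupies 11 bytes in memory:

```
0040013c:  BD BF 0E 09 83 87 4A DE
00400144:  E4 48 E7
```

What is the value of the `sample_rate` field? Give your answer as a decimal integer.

`sample_rate` follows `count` (4 B), `size` (1 B), so it starts at offset 4 + 1 = 5 and occupies 4 bytes.
Bytes at offsets 5..8: 87 4A DE E4.
Big-endian: lowest address holds the most-significant byte.
The bytes are already most-significant first: 0x874ADEE4.
0x874ADEE4 = 2269830884.

2269830884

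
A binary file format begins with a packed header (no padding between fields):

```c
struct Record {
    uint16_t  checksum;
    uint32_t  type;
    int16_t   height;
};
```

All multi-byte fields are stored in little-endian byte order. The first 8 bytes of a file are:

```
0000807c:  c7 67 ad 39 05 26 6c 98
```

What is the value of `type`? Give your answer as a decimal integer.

`type` follows `checksum` (2 bytes), so it starts at byte offset 2 and occupies 4 bytes.
Bytes at offsets 2..5: AD 39 05 26.
Little-endian stores the least-significant byte at the lowest address.
Reassemble most-significant byte first: 26 05 39 AD → 0x260539AD.
0x260539AD = 637876653.

637876653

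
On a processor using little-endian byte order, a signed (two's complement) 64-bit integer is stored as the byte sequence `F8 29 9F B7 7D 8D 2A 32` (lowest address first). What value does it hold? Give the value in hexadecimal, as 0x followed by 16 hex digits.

Little-endian stores the least-significant byte at the lowest address.
Reassemble most-significant byte first: 32 2A 8D 7D B7 9F 29 F8 → 0x322A8D7DB79F29F8.

0x322A8D7DB79F29F8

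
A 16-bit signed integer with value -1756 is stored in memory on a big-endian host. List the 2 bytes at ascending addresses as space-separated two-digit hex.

Two's complement of -1756 in 16 bits: 1756 = 0x06DC; invert → 0xF923; add 1 → 0xF924.
Split into bytes (most-significant first): F9 24.
In big-endian order the high byte comes first in memory.
So the memory order matches the most-significant-first order: F9 24.

F9 24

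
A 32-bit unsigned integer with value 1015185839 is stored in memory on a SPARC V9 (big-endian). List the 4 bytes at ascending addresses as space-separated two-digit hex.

1015185839 in hexadecimal, padded to 32 bits, is 0x3C8281AF.
Split into bytes (most-significant first): 3C 82 81 AF.
In big-endian order the high byte comes first in memory.
So the memory order matches the most-significant-first order: 3C 82 81 AF.

3C 82 81 AF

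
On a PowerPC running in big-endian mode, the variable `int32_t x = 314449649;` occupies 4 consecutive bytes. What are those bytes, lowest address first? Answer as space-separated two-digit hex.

12 BE 1E F1

314449649 in hexadecimal, padded to 32 bits, is 0x12BE1EF1.
Split into bytes (most-significant first): 12 BE 1E F1.
Big-endian stores the most-significant byte at the lowest address.
So the memory order matches the most-significant-first order: 12 BE 1E F1.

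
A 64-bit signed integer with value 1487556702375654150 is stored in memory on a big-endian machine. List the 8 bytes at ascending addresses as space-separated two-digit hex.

1487556702375654150 in hexadecimal, padded to 64 bits, is 0x14A4DCF07C5A3306.
Split into bytes (most-significant first): 14 A4 DC F0 7C 5A 33 06.
In big-endian order the high byte comes first in memory.
So the memory order matches the most-significant-first order: 14 A4 DC F0 7C 5A 33 06.

14 A4 DC F0 7C 5A 33 06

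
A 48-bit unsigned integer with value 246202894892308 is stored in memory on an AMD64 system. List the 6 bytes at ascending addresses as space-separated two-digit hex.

246202894892308 in hexadecimal, padded to 48 bits, is 0xDFEB9417BD14.
Split into bytes (most-significant first): DF EB 94 17 BD 14.
Little-endian: lowest address holds the least-significant byte.
So at ascending addresses the bytes are 14 BD 17 94 EB DF.

14 BD 17 94 EB DF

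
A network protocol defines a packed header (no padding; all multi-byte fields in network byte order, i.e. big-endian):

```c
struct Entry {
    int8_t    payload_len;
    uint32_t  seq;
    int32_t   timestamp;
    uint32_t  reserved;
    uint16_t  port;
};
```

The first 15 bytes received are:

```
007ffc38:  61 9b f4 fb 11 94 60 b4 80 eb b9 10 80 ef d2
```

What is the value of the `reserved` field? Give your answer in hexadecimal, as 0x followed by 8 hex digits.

0xEBB91080

`reserved` follows `payload_len` (1 B), `seq` (4 B), `timestamp` (4 B), so it starts at offset 1 + 4 + 4 = 9 and occupies 4 bytes.
Bytes at offsets 9..12: EB B9 10 80.
In big-endian order the high byte comes first in memory.
The bytes are already most-significant first: 0xEBB91080.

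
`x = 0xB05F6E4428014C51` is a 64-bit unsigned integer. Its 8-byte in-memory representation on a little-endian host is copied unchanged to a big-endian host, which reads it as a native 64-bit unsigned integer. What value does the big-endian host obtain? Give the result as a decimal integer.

Stored little-endian, the bytes at ascending addresses are 51 4C 01 28 44 6E 5F B0.
Read back as big-endian, the last byte is least significant, giving 0x514C0128446E5FB0.
0x514C0128446E5FB0 = 5858058487760576432.

5858058487760576432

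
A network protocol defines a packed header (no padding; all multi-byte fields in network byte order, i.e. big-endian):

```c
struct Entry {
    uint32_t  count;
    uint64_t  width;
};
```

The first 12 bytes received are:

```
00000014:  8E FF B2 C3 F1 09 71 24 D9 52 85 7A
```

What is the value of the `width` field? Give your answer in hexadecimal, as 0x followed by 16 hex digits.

0xF1097124D952857A

`width` follows `count` (4 bytes), so it starts at byte offset 4 and occupies 8 bytes.
Bytes at offsets 4..11: F1 09 71 24 D9 52 85 7A.
Big-endian stores the most-significant byte at the lowest address.
The bytes are already most-significant first: 0xF1097124D952857A.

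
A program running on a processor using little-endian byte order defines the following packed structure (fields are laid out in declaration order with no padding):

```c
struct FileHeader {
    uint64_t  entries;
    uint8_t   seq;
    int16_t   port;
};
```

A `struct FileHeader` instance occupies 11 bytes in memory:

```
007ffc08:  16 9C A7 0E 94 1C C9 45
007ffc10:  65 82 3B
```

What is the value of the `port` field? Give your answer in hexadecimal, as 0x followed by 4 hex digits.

`port` follows `entries` (8 B), `seq` (1 B), so it starts at offset 8 + 1 = 9 and occupies 2 bytes.
Bytes at offsets 9..10: 82 3B.
Little-endian: lowest address holds the least-significant byte.
Reassemble most-significant byte first: 3B 82 → 0x3B82.

0x3B82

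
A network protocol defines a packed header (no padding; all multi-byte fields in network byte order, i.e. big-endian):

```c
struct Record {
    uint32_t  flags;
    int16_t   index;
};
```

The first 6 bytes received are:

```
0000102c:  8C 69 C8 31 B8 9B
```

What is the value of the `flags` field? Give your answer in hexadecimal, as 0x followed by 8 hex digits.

`flags` is the first field, at byte offset 0, occupying 4 bytes.
Bytes at offsets 0..3: 8C 69 C8 31.
In big-endian order the high byte comes first in memory.
The bytes are already most-significant first: 0x8C69C831.

0x8C69C831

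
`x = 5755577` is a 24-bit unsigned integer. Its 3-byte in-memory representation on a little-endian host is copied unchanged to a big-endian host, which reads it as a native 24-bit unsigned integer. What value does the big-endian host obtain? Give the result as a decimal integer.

5755577 in 24-bit hexadecimal is 0x57D2B9.
Stored little-endian, the bytes at ascending addresses are B9 D2 57.
Read back as big-endian, the last byte is least significant, giving 0xB9D257.
0xB9D257 = 12178007.

12178007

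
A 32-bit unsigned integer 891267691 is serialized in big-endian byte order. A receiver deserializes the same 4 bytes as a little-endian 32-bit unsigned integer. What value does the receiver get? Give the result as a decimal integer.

891267691 in 32-bit hexadecimal is 0x351FAA6B.
Stored big-endian, the bytes at ascending addresses are 35 1F AA 6B.
Read back as little-endian, the first byte is least significant, giving 0x6BAA1F35.
0x6BAA1F35 = 1806311221.

1806311221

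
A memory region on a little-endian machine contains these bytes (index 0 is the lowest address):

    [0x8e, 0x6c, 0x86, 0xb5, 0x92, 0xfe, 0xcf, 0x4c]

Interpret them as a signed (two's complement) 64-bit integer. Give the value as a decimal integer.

5534922373125794958

In little-endian order the low byte comes first in memory.
Reassemble most-significant byte first: 4C CF FE 92 B5 86 6C 8E → 0x4CCFFE92B5866C8E.
0x4CCFFE92B5866C8E = 5534922373125794958.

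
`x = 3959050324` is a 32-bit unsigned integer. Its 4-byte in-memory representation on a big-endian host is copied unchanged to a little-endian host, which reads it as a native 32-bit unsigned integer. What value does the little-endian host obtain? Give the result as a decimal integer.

1414593259

3959050324 in 32-bit hexadecimal is 0xEBFA5054.
Stored big-endian, the bytes at ascending addresses are EB FA 50 54.
Read back as little-endian, the first byte is least significant, giving 0x5450FAEB.
0x5450FAEB = 1414593259.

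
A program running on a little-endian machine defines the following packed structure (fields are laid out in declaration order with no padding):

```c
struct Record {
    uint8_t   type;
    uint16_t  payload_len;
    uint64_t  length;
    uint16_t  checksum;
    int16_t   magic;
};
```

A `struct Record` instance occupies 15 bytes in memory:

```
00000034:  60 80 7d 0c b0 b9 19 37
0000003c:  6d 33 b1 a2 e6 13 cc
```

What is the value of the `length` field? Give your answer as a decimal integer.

`length` follows `type` (1 B), `payload_len` (2 B), so it starts at offset 1 + 2 = 3 and occupies 8 bytes.
Bytes at offsets 3..10: 0C B0 B9 19 37 6D 33 B1.
Little-endian stores the least-significant byte at the lowest address.
Reassemble most-significant byte first: B1 33 6D 37 19 B9 B0 0C → 0xB1336D3719B9B00C.
0xB1336D3719B9B00C = 12768669451947716620.

12768669451947716620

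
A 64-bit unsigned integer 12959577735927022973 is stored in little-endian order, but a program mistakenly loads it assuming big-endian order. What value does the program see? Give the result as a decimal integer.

12959577735927022973 in 64-bit hexadecimal is 0xB3D9AB49BCFDC57D.
Stored little-endian, the bytes at ascending addresses are 7D C5 FD BC 49 AB D9 B3.
Read back as big-endian, the last byte is least significant, giving 0x7DC5FDBC49ABD9B3.
0x7DC5FDBC49ABD9B3 = 9062928810284669363.

9062928810284669363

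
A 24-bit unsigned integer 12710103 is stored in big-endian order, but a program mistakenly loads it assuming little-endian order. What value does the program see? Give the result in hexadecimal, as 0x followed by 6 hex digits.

12710103 in 24-bit hexadecimal is 0xC1F0D7.
Stored big-endian, the bytes at ascending addresses are C1 F0 D7.
Read back as little-endian, the first byte is least significant, giving 0xD7F0C1.

0xD7F0C1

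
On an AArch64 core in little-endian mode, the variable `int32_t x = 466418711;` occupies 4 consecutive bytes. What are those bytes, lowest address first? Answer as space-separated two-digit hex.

466418711 in hexadecimal, padded to 32 bits, is 0x1BCCFC17.
Split into bytes (most-significant first): 1B CC FC 17.
In little-endian order the low byte comes first in memory.
So at ascending addresses the bytes are 17 FC CC 1B.

17 FC CC 1B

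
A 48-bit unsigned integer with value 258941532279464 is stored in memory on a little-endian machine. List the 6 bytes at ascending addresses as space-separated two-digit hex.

A8 92 0C 86 81 EB

258941532279464 in hexadecimal, padded to 48 bits, is 0xEB81860C92A8.
Split into bytes (most-significant first): EB 81 86 0C 92 A8.
In little-endian order the low byte comes first in memory.
So at ascending addresses the bytes are A8 92 0C 86 81 EB.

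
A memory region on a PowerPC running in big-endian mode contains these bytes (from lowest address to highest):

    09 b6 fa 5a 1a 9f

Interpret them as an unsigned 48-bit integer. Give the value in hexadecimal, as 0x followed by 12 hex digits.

0x09B6FA5A1A9F

Big-endian stores the most-significant byte at the lowest address.
The bytes are already most-significant first: 0x09B6FA5A1A9F.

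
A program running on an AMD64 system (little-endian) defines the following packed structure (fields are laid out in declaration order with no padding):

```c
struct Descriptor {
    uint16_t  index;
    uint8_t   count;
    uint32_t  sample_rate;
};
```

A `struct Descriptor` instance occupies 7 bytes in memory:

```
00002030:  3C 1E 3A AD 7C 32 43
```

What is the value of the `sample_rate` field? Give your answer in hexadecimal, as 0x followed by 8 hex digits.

0x43327CAD

`sample_rate` follows `index` (2 B), `count` (1 B), so it starts at offset 2 + 1 = 3 and occupies 4 bytes.
Bytes at offsets 3..6: AD 7C 32 43.
Little-endian stores the least-significant byte at the lowest address.
Reassemble most-significant byte first: 43 32 7C AD → 0x43327CAD.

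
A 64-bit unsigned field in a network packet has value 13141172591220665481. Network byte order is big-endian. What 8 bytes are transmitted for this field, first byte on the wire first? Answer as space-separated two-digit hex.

13141172591220665481 in hexadecimal, padded to 64 bits, is 0xB65ED2D8C7CEAC89.
Split into bytes (most-significant first): B6 5E D2 D8 C7 CE AC 89.
Big-endian: lowest address holds the most-significant byte.
So the memory order matches the most-significant-first order: B6 5E D2 D8 C7 CE AC 89.

B6 5E D2 D8 C7 CE AC 89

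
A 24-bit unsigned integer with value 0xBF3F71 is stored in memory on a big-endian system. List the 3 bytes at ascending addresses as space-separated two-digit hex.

BF 3F 71

Split into bytes (most-significant first): BF 3F 71.
In big-endian order the high byte comes first in memory.
So the memory order matches the most-significant-first order: BF 3F 71.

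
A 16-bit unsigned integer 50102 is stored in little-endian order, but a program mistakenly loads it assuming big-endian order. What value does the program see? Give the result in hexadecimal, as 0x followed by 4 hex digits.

50102 in 16-bit hexadecimal is 0xC3B6.
Stored little-endian, the bytes at ascending addresses are B6 C3.
Read back as big-endian, the last byte is least significant, giving 0xB6C3.

0xB6C3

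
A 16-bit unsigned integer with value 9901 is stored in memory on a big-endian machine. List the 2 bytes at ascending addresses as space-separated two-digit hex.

9901 in hexadecimal, padded to 16 bits, is 0x26AD.
Split into bytes (most-significant first): 26 AD.
Big-endian: lowest address holds the most-significant byte.
So the memory order matches the most-significant-first order: 26 AD.

26 AD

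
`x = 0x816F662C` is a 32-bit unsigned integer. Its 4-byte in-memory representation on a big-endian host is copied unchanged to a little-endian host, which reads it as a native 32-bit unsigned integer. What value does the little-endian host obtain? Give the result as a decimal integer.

744910721

Stored big-endian, the bytes at ascending addresses are 81 6F 66 2C.
Read back as little-endian, the first byte is least significant, giving 0x2C666F81.
0x2C666F81 = 744910721.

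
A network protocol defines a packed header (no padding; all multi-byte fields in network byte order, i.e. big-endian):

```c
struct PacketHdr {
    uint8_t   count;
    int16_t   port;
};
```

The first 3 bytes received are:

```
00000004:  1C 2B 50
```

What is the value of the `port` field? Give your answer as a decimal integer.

`port` follows `count` (1 byte), so it starts at byte offset 1 and occupies 2 bytes.
Bytes at offsets 1..2: 2B 50.
In big-endian order the high byte comes first in memory.
The bytes are already most-significant first: 0x2B50.
0x2B50 = 11088.

11088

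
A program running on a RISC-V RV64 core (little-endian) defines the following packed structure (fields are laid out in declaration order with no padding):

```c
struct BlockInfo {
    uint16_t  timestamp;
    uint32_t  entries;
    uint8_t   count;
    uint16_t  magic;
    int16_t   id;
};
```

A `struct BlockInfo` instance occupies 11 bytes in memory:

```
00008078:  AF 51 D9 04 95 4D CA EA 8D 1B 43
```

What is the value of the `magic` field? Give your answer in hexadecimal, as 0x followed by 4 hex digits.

`magic` follows `timestamp` (2 B), `entries` (4 B), `count` (1 B), so it starts at offset 2 + 4 + 1 = 7 and occupies 2 bytes.
Bytes at offsets 7..8: EA 8D.
In little-endian order the low byte comes first in memory.
Reassemble most-significant byte first: 8D EA → 0x8DEA.

0x8DEA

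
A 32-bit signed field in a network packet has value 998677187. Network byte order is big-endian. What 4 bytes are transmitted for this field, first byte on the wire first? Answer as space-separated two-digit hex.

998677187 in hexadecimal, padded to 32 bits, is 0x3B869AC3.
Split into bytes (most-significant first): 3B 86 9A C3.
In big-endian order the high byte comes first in memory.
So the memory order matches the most-significant-first order: 3B 86 9A C3.

3B 86 9A C3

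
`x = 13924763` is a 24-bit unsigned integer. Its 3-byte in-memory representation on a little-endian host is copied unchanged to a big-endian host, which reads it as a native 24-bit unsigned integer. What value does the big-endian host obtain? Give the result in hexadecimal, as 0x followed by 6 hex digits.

13924763 in 24-bit hexadecimal is 0xD4799B.
Stored little-endian, the bytes at ascending addresses are 9B 79 D4.
Read back as big-endian, the last byte is least significant, giving 0x9B79D4.

0x9B79D4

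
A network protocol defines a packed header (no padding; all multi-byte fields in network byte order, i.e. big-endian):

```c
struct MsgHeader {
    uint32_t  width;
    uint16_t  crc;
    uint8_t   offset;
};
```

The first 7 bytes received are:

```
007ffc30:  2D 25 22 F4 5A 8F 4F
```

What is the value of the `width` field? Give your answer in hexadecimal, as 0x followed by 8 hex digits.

`width` is the first field, at byte offset 0, occupying 4 bytes.
Bytes at offsets 0..3: 2D 25 22 F4.
Big-endian: lowest address holds the most-significant byte.
The bytes are already most-significant first: 0x2D2522F4.

0x2D2522F4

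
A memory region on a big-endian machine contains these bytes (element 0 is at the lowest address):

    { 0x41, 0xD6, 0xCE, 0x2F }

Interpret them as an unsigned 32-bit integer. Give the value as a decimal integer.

1104596527

In big-endian order the high byte comes first in memory.
The bytes are already most-significant first: 0x41D6CE2F.
0x41D6CE2F = 1104596527.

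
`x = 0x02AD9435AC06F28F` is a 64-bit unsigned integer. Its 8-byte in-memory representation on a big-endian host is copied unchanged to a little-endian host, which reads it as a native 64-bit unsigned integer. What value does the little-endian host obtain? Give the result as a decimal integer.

10372360228490751234

Stored big-endian, the bytes at ascending addresses are 02 AD 94 35 AC 06 F2 8F.
Read back as little-endian, the first byte is least significant, giving 0x8FF206AC3594AD02.
0x8FF206AC3594AD02 = 10372360228490751234.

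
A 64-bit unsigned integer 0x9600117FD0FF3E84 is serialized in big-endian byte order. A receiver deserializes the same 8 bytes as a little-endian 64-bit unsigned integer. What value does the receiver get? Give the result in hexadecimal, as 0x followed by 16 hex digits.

0x843EFFD07F110096

Stored big-endian, the bytes at ascending addresses are 96 00 11 7F D0 FF 3E 84.
Read back as little-endian, the first byte is least significant, giving 0x843EFFD07F110096.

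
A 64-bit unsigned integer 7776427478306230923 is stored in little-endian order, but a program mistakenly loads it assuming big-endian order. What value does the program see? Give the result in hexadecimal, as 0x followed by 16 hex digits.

7776427478306230923 in 64-bit hexadecimal is 0x6BEB6B971A07928B.
Stored little-endian, the bytes at ascending addresses are 8B 92 07 1A 97 6B EB 6B.
Read back as big-endian, the last byte is least significant, giving 0x8B92071A976BEB6B.

0x8B92071A976BEB6B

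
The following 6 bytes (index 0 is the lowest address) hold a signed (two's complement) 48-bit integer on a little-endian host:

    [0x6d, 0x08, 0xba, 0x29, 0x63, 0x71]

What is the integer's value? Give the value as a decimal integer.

124670715758701

Little-endian stores the least-significant byte at the lowest address.
Reassemble most-significant byte first: 71 63 29 BA 08 6D → 0x716329BA086D.
0x716329BA086D = 124670715758701.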